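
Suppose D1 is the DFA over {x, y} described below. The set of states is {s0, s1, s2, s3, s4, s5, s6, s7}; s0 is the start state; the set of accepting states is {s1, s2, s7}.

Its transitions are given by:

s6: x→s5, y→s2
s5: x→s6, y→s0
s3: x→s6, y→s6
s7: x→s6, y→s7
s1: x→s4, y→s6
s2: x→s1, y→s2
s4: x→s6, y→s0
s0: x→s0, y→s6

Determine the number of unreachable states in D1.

BFS from s0 reaches {s0, s1, s2, s4, s5, s6}; the 2 state(s) s3, s7 are never visited.

2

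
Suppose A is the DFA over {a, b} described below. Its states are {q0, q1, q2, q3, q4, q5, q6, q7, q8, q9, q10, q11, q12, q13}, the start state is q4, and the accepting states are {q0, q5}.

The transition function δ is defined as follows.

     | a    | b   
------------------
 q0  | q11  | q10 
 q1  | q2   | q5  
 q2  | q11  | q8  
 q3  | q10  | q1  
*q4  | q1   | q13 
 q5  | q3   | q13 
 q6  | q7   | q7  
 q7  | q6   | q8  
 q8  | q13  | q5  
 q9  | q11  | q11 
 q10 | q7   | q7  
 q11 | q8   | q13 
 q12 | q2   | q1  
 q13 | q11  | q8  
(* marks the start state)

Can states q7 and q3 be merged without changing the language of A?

First remove the unreachable states {q0,q9,q12}; 11 states remain.
Start with accepting vs non-accepting: {q5} | {q1,q2,q3,q4,q6,q7,q8,q10,q11,q13}.
Refine {q1,q2,q3,q4,q6,q7,q8,q10,q11,q13} on symbol b: members go to different blocks, giving {q2,q3,q4,q6,q7,q10,q11,q13} and {q1,q8}.
Refine {q2,q3,q4,q6,q7,q10,q11,q13} on symbol a: members go to different blocks, giving {q2,q3,q6,q7,q10,q13} and {q4,q11}.
Split {q2,q3,q6,q7,q10,q13} by δ(·,a) → {q3,q6,q7,q10} and {q2,q13}.
Split {q3,q6,q7,q10} by δ(·,b) → {q3,q7} and {q6,q10}.
The partition is now stable with 6 blocks: {q5} | {q3,q7} | {q1,q8} | {q4,q11} | {q2,q13} | {q6,q10}.
q7 and q3 lie in the same block of the stable partition, so they are equivalent — no string distinguishes them.

Yes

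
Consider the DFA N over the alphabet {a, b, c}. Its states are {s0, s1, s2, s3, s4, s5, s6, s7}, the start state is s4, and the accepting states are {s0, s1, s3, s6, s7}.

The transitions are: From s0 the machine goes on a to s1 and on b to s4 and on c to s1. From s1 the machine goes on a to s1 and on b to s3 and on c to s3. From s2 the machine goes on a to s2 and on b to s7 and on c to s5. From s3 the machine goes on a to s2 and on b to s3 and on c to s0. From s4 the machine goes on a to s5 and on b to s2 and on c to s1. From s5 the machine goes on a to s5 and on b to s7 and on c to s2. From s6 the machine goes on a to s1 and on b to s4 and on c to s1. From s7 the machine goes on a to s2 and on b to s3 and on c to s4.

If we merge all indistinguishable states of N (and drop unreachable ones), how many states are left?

6

First remove the unreachable states {s6}; 7 states remain.
Initial partition by acceptance: {s0,s1,s3,s7} | {s2,s4,s5}.
Split {s0,s1,s3,s7} by δ(·,a) → {s0,s1} and {s3,s7}.
Split {s0,s1} by δ(·,b) → {s0} and {s1}.
Refine {s2,s4,s5} on symbol b: members go to different blocks, giving {s2,s5} and {s4}.
Refine {s3,s7} on symbol c: members go to different blocks, giving {s3} and {s7}.
Stable partition: {s0} | {s2,s5} | {s3} | {s1} | {s4} | {s7} — 6 equivalence classes.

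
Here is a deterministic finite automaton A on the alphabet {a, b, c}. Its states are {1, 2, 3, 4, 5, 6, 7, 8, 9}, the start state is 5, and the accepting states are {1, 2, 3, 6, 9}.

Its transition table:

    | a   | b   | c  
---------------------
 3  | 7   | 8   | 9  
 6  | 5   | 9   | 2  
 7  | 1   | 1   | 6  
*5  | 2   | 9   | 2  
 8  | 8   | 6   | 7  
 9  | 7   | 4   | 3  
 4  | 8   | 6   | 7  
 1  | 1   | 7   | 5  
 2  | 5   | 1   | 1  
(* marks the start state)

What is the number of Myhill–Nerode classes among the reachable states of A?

Every state is reachable, so we keep all 9.
Start with accepting vs non-accepting: {1,2,3,6,9} | {4,5,7,8}.
Refine {1,2,3,6,9} on symbol a: members go to different blocks, giving {2,3,6,9} and {1}.
Refine {2,3,6,9} on symbol b: members go to different blocks, giving {3,9} and {2} and {6}.
Split {4,5,7,8} by δ(·,a) → {4,8} and {5} and {7}.
The partition is now stable with 7 blocks: {3,9} | {4,8} | {1} | {2} | {6} | {5} | {7}.

7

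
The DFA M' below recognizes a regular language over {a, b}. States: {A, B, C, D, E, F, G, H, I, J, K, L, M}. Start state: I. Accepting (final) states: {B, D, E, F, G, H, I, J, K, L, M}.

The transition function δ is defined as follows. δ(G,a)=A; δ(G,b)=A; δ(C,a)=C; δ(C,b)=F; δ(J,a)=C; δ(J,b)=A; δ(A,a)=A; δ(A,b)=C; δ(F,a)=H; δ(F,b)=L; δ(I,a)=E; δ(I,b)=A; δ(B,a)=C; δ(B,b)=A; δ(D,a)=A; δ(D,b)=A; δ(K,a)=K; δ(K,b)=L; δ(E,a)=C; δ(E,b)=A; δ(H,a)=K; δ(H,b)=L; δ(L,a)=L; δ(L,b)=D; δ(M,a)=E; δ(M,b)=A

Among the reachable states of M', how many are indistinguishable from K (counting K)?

3

Reachable states from the start: {A,C,D,E,F,H,I,K,L}. Unreachable: {B,G,J,M} — drop them.
Start with accepting vs non-accepting: {D,E,F,H,I,K,L} | {A,C}.
Split {D,E,F,H,I,K,L} by δ(·,a) → {F,H,I,K,L} and {D,E}.
On input a, block {F,H,I,K,L} splits into {F,H,K,L} and {I}.
On input b, block {F,H,K,L} splits into {F,H,K} and {L}.
On input b, block {A,C} splits into {A} and {C}.
Split {D,E} by δ(·,a) → {D} and {E}.
The partition is now stable with 7 blocks: {F,H,K} | {A} | {D} | {I} | {L} | {C} | {E}.
State K belongs to the block {F,H,K}, which has 3 states.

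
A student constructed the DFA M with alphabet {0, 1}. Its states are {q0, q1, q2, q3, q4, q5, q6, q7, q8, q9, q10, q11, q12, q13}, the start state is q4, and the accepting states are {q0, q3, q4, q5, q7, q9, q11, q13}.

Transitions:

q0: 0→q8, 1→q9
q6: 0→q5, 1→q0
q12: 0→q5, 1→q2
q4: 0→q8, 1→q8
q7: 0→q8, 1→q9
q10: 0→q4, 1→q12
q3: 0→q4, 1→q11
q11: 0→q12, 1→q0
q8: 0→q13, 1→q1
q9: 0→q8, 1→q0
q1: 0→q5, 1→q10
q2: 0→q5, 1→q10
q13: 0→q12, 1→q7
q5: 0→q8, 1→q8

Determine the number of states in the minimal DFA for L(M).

Reachable states from the start: {q0,q1,q2,q4,q5,q7,q8,q9,q10,q12,q13}. Unreachable: {q3,q6,q11} — drop them.
Initial partition by acceptance: {q0,q4,q5,q7,q9,q13} | {q1,q2,q8,q10,q12}.
Refine {q0,q4,q5,q7,q9,q13} on symbol 1: members go to different blocks, giving {q0,q7,q9,q13} and {q4,q5}.
Split {q1,q2,q8,q10,q12} by δ(·,0) → {q1,q2,q10,q12} and {q8}.
On input 0, block {q0,q7,q9,q13} splits into {q0,q7,q9} and {q13}.
No further refinement is possible. Final partition (5 blocks): {q0,q7,q9} | {q1,q2,q10,q12} | {q4,q5} | {q8} | {q13}.

5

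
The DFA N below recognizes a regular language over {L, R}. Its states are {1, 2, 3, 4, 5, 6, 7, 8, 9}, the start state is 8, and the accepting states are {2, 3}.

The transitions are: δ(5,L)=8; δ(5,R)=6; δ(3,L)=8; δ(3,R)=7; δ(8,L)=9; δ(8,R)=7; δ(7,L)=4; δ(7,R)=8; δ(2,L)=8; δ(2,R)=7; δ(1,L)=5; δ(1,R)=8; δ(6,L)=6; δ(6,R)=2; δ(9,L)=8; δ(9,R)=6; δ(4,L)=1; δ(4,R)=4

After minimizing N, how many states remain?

First remove the unreachable states {3}; 8 states remain.
P0 = {2} | {1,4,5,6,7,8,9}.
Refine {1,4,5,6,7,8,9} on symbol R: members go to different blocks, giving {1,4,5,7,8,9} and {6}.
Split {1,4,5,7,8,9} by δ(·,R) → {1,4,7,8} and {5,9}.
On input L, block {1,4,7,8} splits into {1,8} and {4,7}.
Refine {1,8} on symbol R: members go to different blocks, giving {1} and {8}.
Refine {4,7} on symbol L: members go to different blocks, giving {4} and {7}.
No further refinement is possible. Final partition (7 blocks): {2} | {1} | {6} | {5,9} | {4} | {8} | {7}.

7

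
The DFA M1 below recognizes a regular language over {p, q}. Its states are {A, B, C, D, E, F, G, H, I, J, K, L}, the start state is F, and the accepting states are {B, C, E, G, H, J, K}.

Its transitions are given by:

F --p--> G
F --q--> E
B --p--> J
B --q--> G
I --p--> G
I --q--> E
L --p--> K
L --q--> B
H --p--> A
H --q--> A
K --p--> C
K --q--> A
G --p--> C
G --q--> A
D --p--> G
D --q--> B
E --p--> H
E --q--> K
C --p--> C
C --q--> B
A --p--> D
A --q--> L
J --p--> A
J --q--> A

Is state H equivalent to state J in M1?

First remove the unreachable states {I}; 11 states remain.
P0 = {B,C,E,G,H,J,K} | {A,D,F,L}.
Split {B,C,E,G,H,J,K} by δ(·,p) → {B,C,E,G,K} and {H,J}.
On input p, block {B,C,E,G,K} splits into {C,G,K} and {B,E}.
Refine {C,G,K} on symbol q: members go to different blocks, giving {G,K} and {C}.
On input p, block {A,D,F,L} splits into {D,F,L} and {A}.
No further refinement is possible. Final partition (6 blocks): {G,K} | {D,F,L} | {H,J} | {B,E} | {C} | {A}.
H and J lie in the same block of the stable partition, so they are equivalent — no string distinguishes them.

Yes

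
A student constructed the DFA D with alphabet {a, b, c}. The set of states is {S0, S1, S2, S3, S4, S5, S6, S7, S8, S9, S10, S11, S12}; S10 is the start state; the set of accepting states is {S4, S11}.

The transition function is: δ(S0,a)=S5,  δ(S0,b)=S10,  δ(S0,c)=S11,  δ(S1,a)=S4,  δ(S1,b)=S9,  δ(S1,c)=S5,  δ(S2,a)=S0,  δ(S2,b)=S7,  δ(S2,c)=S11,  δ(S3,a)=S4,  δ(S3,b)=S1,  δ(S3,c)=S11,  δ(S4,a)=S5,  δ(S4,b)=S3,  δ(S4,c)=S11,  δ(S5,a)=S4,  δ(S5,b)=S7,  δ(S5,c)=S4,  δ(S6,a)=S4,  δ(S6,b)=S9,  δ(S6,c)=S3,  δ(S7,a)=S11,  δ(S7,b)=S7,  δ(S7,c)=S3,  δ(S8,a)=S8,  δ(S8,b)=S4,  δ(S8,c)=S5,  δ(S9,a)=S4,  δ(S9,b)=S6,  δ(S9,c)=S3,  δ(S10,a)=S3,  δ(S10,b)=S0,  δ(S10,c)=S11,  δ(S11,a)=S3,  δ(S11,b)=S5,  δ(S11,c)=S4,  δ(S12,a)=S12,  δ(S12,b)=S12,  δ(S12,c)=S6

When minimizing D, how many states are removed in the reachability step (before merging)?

3

Starting at S10 and following transitions, the reachable set is {S0, S1, S3, S4, S5, S6, S7, S9, S10, S11}. That leaves S2, S8, S12 unreachable — 3 in total.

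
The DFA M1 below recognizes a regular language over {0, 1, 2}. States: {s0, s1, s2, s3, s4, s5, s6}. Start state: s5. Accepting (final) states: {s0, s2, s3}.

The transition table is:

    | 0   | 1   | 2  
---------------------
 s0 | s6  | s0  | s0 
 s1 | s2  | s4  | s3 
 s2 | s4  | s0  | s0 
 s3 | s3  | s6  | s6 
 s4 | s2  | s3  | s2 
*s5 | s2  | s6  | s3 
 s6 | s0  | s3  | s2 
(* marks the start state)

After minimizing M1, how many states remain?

First remove the unreachable states {s1}; 6 states remain.
Initial partition by acceptance: {s0,s2,s3} | {s4,s5,s6}.
On input 0, block {s0,s2,s3} splits into {s0,s2} and {s3}.
On input 1, block {s4,s5,s6} splits into {s4,s6} and {s5}.
No further refinement is possible. Final partition (4 blocks): {s0,s2} | {s4,s6} | {s3} | {s5}.

4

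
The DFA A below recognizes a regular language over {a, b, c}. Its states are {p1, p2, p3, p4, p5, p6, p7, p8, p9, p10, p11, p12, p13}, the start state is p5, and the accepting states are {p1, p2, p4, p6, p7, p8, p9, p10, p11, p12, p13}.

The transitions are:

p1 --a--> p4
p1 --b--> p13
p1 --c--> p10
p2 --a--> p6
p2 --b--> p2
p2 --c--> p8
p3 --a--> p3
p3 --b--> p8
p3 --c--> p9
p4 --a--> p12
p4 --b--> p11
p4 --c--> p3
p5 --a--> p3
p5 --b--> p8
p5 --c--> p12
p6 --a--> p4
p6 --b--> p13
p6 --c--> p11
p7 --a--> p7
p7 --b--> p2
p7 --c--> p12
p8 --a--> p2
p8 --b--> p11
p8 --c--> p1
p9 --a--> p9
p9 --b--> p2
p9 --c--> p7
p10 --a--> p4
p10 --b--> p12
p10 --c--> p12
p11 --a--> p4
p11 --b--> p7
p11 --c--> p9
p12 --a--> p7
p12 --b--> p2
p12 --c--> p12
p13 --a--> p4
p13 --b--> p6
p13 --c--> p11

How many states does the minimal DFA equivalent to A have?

7

P0 = {p1,p2,p4,p6,p7,p8,p9,p10,p11,p12,p13} | {p3,p5}.
On input c, block {p1,p2,p4,p6,p7,p8,p9,p10,p11,p12,p13} splits into {p1,p2,p6,p7,p8,p9,p10,p11,p12,p13} and {p4}.
Refine {p1,p2,p6,p7,p8,p9,p10,p11,p12,p13} on symbol a: members go to different blocks, giving {p1,p6,p10,p11,p13} and {p2,p7,p8,p9,p12}.
Split {p1,p6,p10,p11,p13} by δ(·,b) → {p1,p6,p13} and {p10,p11}.
Split {p2,p7,p8,p9,p12} by δ(·,a) → {p7,p8,p9,p12} and {p2}.
Refine {p7,p8,p9,p12} on symbol a: members go to different blocks, giving {p7,p9,p12} and {p8}.
No further refinement is possible. Final partition (7 blocks): {p1,p6,p13} | {p3,p5} | {p4} | {p7,p9,p12} | {p10,p11} | {p2} | {p8}.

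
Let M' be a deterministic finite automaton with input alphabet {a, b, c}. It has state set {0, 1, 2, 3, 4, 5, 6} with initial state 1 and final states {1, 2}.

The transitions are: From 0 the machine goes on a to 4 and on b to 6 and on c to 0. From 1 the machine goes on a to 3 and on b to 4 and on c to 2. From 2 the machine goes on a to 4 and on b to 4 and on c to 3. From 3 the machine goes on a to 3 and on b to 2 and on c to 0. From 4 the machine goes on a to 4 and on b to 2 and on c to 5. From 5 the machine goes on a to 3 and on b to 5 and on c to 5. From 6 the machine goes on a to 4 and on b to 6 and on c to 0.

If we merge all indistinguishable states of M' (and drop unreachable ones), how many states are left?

All states are reachable from the start state.
Start with accepting vs non-accepting: {1,2} | {0,3,4,5,6}.
Refine {1,2} on symbol c: members go to different blocks, giving {1} and {2}.
Refine {0,3,4,5,6} on symbol b: members go to different blocks, giving {0,5,6} and {3,4}.
Stable partition: {1} | {0,5,6} | {2} | {3,4} — 4 equivalence classes.

4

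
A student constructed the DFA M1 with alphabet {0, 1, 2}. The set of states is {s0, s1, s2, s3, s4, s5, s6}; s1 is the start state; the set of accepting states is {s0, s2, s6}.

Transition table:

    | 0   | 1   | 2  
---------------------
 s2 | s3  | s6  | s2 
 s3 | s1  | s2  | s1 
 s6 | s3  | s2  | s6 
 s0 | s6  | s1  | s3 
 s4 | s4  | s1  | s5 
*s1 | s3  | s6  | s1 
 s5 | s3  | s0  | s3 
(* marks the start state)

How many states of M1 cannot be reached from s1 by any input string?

3

Starting at s1 and following transitions, the reachable set is {s1, s2, s3, s6}. That leaves s0, s4, s5 unreachable — 3 in total.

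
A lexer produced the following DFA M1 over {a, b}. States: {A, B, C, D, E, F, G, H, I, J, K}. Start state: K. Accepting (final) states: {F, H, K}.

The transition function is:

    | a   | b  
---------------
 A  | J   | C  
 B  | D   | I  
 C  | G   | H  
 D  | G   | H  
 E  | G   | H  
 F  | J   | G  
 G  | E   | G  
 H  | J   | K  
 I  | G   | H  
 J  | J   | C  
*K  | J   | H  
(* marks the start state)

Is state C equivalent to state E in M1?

States {A,B,D,F,I} cannot be reached from the start state, so discard them.
Start with accepting vs non-accepting: {H,K} | {C,E,G,J}.
On input b, block {C,E,G,J} splits into {C,E} and {G,J}.
Split {G,J} by δ(·,a) → {G} and {J}.
No further refinement is possible. Final partition (4 blocks): {H,K} | {C,E} | {G} | {J}.
C and E lie in the same block of the stable partition, so they are equivalent — no string distinguishes them.

Yes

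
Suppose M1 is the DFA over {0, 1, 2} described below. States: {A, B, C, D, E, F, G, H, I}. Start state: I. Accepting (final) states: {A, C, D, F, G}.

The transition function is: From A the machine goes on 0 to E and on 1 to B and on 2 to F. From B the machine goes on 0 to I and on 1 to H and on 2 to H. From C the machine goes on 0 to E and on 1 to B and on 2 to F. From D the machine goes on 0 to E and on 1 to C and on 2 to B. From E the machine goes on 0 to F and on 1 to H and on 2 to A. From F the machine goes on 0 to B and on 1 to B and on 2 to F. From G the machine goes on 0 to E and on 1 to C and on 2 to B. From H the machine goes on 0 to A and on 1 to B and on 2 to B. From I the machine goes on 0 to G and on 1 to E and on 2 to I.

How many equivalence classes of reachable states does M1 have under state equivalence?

First remove the unreachable states {D}; 8 states remain.
Initial partition by acceptance: {A,C,F,G} | {B,E,H,I}.
Split {A,C,F,G} by δ(·,1) → {A,C,F} and {G}.
Refine {B,E,H,I} on symbol 0: members go to different blocks, giving {E,H} and {B} and {I}.
Split {A,C,F} by δ(·,0) → {A,C} and {F}.
Refine {E,H} on symbol 0: members go to different blocks, giving {E} and {H}.
The partition is now stable with 7 blocks: {A,C} | {E} | {G} | {B} | {I} | {F} | {H}.

7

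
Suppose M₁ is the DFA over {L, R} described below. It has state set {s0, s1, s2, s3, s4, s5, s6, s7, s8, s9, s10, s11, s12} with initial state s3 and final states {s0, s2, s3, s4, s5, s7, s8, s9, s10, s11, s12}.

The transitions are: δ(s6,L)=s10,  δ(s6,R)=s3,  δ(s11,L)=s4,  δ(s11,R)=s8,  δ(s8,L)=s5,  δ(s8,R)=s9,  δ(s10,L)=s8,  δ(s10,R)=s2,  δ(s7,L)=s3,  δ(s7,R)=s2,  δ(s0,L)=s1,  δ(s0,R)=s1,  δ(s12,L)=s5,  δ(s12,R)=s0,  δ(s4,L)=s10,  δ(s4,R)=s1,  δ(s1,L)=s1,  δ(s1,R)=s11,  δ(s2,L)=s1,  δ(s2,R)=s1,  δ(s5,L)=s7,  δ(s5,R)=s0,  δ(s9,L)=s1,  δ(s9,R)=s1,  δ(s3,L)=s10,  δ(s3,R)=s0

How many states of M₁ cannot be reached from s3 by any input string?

2

BFS from s3 reaches {s0, s1, s2, s3, s4, s5, s7, s8, s9, s10, s11}; the 2 state(s) s6, s12 are never visited.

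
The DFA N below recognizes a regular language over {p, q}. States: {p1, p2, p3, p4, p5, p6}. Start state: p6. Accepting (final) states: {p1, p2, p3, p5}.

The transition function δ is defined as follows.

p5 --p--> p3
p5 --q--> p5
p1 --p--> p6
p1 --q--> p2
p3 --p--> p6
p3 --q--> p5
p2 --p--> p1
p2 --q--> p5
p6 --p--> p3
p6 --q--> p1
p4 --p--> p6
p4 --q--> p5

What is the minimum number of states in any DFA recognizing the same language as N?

States {p4} cannot be reached from the start state, so discard them.
Start with accepting vs non-accepting: {p1,p2,p3,p5} | {p6}.
Split {p1,p2,p3,p5} by δ(·,p) → {p1,p3} and {p2,p5}.
No further refinement is possible. Final partition (3 blocks): {p1,p3} | {p6} | {p2,p5}.

3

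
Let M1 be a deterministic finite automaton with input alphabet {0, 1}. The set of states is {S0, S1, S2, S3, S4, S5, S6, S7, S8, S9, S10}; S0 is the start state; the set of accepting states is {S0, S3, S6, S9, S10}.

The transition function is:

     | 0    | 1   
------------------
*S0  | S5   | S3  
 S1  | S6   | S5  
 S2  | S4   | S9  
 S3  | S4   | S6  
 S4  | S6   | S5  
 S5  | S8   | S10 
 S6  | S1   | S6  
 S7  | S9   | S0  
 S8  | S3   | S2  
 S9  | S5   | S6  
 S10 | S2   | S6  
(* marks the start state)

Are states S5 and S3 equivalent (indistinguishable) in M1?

No

Reachable states from the start: {S0,S1,S2,S3,S4,S5,S6,S8,S9,S10}. Unreachable: {S7} — drop them.
Initial partition by acceptance: {S0,S3,S6,S9,S10} | {S1,S2,S4,S5,S8}.
Refine {S1,S2,S4,S5,S8} on symbol 0: members go to different blocks, giving {S1,S4,S8} and {S2,S5}.
On input 0, block {S0,S3,S6,S9,S10} splits into {S0,S9,S10} and {S3,S6}.
The partition is now stable with 4 blocks: {S0,S9,S10} | {S1,S4,S8} | {S2,S5} | {S3,S6}.
S5 and S3 end up in different blocks, so they are distinguishable. For instance, the string 'ε' is accepted from only S3.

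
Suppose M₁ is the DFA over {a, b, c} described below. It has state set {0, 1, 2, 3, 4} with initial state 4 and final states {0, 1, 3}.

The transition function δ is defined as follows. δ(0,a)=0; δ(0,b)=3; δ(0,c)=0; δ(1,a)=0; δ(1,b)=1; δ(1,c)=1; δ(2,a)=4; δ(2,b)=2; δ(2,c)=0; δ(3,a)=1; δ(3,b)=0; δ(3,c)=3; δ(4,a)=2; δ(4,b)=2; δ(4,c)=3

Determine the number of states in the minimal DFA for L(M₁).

2

All states are reachable from the start state.
P0 = {0,1,3} | {2,4}.
Stable partition: {0,1,3} | {2,4} — 2 equivalence classes.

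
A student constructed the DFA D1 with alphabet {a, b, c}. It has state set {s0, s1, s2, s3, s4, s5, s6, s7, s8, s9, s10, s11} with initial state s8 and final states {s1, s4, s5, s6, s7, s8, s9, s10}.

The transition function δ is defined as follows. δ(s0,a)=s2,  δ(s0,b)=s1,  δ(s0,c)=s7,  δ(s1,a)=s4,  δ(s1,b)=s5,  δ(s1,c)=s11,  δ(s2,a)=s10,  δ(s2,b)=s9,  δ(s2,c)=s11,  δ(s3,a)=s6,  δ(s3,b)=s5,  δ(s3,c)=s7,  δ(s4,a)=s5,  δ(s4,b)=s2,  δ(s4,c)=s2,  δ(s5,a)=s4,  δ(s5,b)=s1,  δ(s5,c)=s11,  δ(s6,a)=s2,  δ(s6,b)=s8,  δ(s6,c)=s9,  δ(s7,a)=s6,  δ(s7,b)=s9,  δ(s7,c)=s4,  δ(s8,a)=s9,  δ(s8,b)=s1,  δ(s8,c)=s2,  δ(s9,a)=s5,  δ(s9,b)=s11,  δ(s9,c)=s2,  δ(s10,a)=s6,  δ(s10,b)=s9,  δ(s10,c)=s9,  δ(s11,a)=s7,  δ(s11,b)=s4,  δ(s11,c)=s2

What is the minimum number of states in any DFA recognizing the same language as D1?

States {s0,s3} cannot be reached from the start state, so discard them.
Initial partition by acceptance: {s1,s4,s5,s6,s7,s8,s9,s10} | {s2,s11}.
Refine {s1,s4,s5,s6,s7,s8,s9,s10} on symbol a: members go to different blocks, giving {s1,s4,s5,s7,s8,s9,s10} and {s6}.
Split {s1,s4,s5,s7,s8,s9,s10} by δ(·,a) → {s1,s4,s5,s8,s9} and {s7,s10}.
Split {s1,s4,s5,s8,s9} by δ(·,b) → {s1,s5,s8} and {s4,s9}.
Stable partition: {s1,s5,s8} | {s2,s11} | {s6} | {s7,s10} | {s4,s9} — 5 equivalence classes.

5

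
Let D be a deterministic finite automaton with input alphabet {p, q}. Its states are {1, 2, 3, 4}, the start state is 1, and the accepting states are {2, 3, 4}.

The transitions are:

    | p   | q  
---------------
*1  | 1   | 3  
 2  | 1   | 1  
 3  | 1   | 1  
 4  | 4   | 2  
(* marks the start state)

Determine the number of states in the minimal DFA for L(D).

Reachable states from the start: {1,3}. Unreachable: {2,4} — drop them.
P0 = {3} | {1}.
No further refinement is possible. Final partition (2 blocks): {3} | {1}.

2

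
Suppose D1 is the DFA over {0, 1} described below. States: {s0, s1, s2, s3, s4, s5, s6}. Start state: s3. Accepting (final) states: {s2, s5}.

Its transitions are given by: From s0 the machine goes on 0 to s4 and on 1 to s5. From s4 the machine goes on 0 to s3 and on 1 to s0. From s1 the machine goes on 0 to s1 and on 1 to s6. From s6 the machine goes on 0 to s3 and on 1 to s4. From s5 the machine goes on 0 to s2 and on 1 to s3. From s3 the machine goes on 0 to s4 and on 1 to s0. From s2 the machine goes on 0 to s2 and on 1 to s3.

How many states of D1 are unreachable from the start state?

2

Starting at s3 and following transitions, the reachable set is {s0, s2, s3, s4, s5}. That leaves s1, s6 unreachable — 2 in total.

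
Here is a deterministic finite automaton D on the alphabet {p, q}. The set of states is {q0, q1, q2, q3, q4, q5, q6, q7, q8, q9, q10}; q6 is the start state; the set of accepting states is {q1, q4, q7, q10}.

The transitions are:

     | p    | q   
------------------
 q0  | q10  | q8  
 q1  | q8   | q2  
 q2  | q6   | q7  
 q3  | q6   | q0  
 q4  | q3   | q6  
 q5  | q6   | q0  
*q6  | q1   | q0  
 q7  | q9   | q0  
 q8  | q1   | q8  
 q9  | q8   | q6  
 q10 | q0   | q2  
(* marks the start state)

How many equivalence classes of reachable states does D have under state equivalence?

5

Reachable states from the start: {q0,q1,q2,q6,q7,q8,q9,q10}. Unreachable: {q3,q4,q5} — drop them.
Start with accepting vs non-accepting: {q1,q7,q10} | {q0,q2,q6,q8,q9}.
Split {q0,q2,q6,q8,q9} by δ(·,p) → {q0,q6,q8} and {q2,q9}.
Split {q1,q7,q10} by δ(·,p) → {q1,q10} and {q7}.
Refine {q2,q9} on symbol q: members go to different blocks, giving {q2} and {q9}.
No further refinement is possible. Final partition (5 blocks): {q1,q10} | {q0,q6,q8} | {q2} | {q7} | {q9}.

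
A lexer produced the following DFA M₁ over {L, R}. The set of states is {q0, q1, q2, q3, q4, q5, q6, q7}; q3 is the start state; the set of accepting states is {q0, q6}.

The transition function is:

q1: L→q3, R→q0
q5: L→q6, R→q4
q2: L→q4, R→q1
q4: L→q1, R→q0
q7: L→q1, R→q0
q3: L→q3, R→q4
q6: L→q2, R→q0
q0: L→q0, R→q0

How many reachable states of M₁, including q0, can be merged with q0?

1

States {q2,q5,q6,q7} cannot be reached from the start state, so discard them.
P0 = {q0} | {q1,q3,q4}.
Split {q1,q3,q4} by δ(·,R) → {q1,q4} and {q3}.
On input L, block {q1,q4} splits into {q1} and {q4}.
Stable partition: {q0} | {q1} | {q3} | {q4} — 4 equivalence classes.
State q0 belongs to the block {q0}, which has 1 states.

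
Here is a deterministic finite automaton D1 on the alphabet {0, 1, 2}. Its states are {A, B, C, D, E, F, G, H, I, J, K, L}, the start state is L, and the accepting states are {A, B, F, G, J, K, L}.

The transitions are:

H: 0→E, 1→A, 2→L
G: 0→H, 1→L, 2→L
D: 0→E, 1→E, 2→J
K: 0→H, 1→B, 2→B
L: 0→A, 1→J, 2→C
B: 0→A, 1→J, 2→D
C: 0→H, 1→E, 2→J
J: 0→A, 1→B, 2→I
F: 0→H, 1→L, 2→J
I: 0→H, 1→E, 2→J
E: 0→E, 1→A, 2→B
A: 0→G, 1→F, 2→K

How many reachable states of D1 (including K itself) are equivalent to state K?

3

Initial partition by acceptance: {A,B,F,G,J,K,L} | {C,D,E,H,I}.
Refine {A,B,F,G,J,K,L} on symbol 0: members go to different blocks, giving {A,B,J,L} and {F,G,K}.
Refine {A,B,J,L} on symbol 0: members go to different blocks, giving {B,J,L} and {A}.
Split {C,D,E,H,I} by δ(·,1) → {C,D,I} and {E,H}.
Stable partition: {B,J,L} | {C,D,I} | {F,G,K} | {A} | {E,H} — 5 equivalence classes.
State K belongs to the block {F,G,K}, which has 3 states.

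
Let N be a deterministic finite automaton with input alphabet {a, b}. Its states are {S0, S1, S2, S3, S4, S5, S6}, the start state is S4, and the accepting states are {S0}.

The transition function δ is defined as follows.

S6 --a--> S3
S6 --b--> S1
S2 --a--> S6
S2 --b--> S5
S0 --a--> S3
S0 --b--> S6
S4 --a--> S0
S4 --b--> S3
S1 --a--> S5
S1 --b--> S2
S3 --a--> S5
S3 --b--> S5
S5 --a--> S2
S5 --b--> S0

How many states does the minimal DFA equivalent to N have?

7

All states are reachable from the start state.
P0 = {S0} | {S1,S2,S3,S4,S5,S6}.
Refine {S1,S2,S3,S4,S5,S6} on symbol a: members go to different blocks, giving {S1,S2,S3,S5,S6} and {S4}.
On input b, block {S1,S2,S3,S5,S6} splits into {S1,S2,S3,S6} and {S5}.
On input a, block {S1,S2,S3,S6} splits into {S1,S3} and {S2,S6}.
Refine {S1,S3} on symbol b: members go to different blocks, giving {S1} and {S3}.
Split {S2,S6} by δ(·,a) → {S2} and {S6}.
Stable partition: {S0} | {S1} | {S4} | {S5} | {S2} | {S3} | {S6} — 7 equivalence classes.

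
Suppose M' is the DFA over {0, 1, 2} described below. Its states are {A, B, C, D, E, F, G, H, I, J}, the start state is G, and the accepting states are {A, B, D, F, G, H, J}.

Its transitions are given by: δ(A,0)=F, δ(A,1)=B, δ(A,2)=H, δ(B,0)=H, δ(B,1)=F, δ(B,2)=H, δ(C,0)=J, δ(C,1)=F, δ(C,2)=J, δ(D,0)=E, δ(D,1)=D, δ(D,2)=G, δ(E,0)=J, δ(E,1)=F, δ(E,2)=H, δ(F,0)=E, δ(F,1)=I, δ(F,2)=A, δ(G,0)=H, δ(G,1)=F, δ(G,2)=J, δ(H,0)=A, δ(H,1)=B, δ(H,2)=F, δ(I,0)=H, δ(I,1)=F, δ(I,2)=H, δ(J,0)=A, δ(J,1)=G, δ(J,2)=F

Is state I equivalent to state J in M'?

No

First remove the unreachable states {C,D}; 8 states remain.
Start with accepting vs non-accepting: {A,B,F,G,H,J} | {E,I}.
Refine {A,B,F,G,H,J} on symbol 0: members go to different blocks, giving {A,B,G,H,J} and {F}.
Split {A,B,G,H,J} by δ(·,0) → {B,G,H,J} and {A}.
On input 0, block {B,G,H,J} splits into {B,G} and {H,J}.
No further refinement is possible. Final partition (5 blocks): {B,G} | {E,I} | {F} | {A} | {H,J}.
I and J end up in different blocks, so they are distinguishable. For instance, the string 'ε' is accepted from only J.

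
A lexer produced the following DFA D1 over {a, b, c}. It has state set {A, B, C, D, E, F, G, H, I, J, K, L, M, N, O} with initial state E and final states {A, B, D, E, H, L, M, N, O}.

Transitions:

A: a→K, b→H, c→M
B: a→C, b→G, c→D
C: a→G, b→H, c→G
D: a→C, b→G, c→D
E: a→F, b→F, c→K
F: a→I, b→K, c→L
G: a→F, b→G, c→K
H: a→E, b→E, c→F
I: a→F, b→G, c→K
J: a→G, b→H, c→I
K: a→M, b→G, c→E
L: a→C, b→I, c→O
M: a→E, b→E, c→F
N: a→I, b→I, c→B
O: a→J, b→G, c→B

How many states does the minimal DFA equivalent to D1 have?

7

First remove the unreachable states {A,N}; 13 states remain.
Start with accepting vs non-accepting: {B,D,E,H,L,M,O} | {C,F,G,I,J,K}.
On input a, block {B,D,E,H,L,M,O} splits into {B,D,E,L,O} and {H,M}.
Refine {B,D,E,L,O} on symbol c: members go to different blocks, giving {B,D,L,O} and {E}.
On input a, block {C,F,G,I,J,K} splits into {C,F,G,I,J} and {K}.
Refine {C,F,G,I,J} on symbol b: members go to different blocks, giving {C,J} and {G,I} and {F}.
No further refinement is possible. Final partition (7 blocks): {B,D,L,O} | {C,J} | {H,M} | {E} | {K} | {G,I} | {F}.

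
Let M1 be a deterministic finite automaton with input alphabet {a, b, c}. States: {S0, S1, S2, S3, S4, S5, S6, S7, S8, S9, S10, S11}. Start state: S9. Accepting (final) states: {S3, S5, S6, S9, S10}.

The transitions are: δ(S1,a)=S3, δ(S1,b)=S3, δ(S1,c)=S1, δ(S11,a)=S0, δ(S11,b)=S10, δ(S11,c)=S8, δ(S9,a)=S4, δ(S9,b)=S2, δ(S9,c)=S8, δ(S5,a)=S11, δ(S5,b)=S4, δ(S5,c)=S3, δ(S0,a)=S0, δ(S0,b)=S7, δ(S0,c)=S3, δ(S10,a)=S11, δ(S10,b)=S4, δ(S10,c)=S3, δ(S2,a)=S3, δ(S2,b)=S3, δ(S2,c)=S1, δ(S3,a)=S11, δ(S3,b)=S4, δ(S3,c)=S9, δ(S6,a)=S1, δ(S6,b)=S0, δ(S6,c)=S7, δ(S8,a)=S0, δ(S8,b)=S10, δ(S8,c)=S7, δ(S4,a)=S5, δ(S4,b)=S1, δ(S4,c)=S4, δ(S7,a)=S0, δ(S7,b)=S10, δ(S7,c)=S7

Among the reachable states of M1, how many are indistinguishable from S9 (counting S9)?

Reachable states from the start: {S0,S1,S2,S3,S4,S5,S7,S8,S9,S10,S11}. Unreachable: {S6} — drop them.
Initial partition by acceptance: {S3,S5,S9,S10} | {S0,S1,S2,S4,S7,S8,S11}.
Split {S3,S5,S9,S10} by δ(·,c) → {S3,S5,S10} and {S9}.
On input c, block {S3,S5,S10} splits into {S5,S10} and {S3}.
Refine {S0,S1,S2,S4,S7,S8,S11} on symbol a: members go to different blocks, giving {S0,S7,S8,S11} and {S1,S2} and {S4}.
On input b, block {S0,S7,S8,S11} splits into {S7,S8,S11} and {S0}.
Stable partition: {S5,S10} | {S7,S8,S11} | {S9} | {S3} | {S1,S2} | {S4} | {S0} — 7 equivalence classes.
State S9 belongs to the block {S9}, which has 1 states.

1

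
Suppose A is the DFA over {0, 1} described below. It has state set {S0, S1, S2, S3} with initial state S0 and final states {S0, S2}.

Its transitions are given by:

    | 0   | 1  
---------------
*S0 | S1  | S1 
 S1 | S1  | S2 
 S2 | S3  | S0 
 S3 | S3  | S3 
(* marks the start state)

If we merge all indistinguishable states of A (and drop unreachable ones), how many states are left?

All states are reachable from the start state.
P0 = {S0,S2} | {S1,S3}.
On input 1, block {S0,S2} splits into {S0} and {S2}.
On input 1, block {S1,S3} splits into {S1} and {S3}.
Stable partition: {S0} | {S1} | {S2} | {S3} — 4 equivalence classes.

4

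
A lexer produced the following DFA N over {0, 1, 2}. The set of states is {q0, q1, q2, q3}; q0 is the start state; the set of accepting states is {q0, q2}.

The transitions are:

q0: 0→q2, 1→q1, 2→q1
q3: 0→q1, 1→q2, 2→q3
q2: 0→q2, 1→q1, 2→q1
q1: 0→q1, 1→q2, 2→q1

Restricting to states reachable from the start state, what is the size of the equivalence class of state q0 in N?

States {q3} cannot be reached from the start state, so discard them.
P0 = {q0,q2} | {q1}.
The partition is now stable with 2 blocks: {q0,q2} | {q1}.
State q0 belongs to the block {q0,q2}, which has 2 states.

2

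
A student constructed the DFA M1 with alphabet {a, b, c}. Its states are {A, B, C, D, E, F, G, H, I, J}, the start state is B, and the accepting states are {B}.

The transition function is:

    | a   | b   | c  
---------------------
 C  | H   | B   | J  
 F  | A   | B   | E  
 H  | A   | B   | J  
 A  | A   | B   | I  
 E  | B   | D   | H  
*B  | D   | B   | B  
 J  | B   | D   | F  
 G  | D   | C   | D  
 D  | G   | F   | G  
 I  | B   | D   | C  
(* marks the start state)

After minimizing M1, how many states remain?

4

All states are reachable from the start state.
P0 = {B} | {A,C,D,E,F,G,H,I,J}.
Refine {A,C,D,E,F,G,H,I,J} on symbol a: members go to different blocks, giving {A,C,D,F,G,H} and {E,I,J}.
On input b, block {A,C,D,F,G,H} splits into {A,C,F,H} and {D,G}.
No further refinement is possible. Final partition (4 blocks): {B} | {A,C,F,H} | {E,I,J} | {D,G}.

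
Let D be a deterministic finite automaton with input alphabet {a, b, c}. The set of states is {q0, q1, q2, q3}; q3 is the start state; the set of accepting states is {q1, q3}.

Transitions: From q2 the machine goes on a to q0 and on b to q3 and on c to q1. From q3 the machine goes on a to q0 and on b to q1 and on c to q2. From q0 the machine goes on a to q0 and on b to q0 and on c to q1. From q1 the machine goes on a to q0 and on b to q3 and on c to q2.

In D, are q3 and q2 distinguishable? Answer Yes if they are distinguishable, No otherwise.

Yes

Every state is reachable, so we keep all 4.
P0 = {q1,q3} | {q0,q2}.
Refine {q0,q2} on symbol b: members go to different blocks, giving {q0} and {q2}.
Stable partition: {q1,q3} | {q0} | {q2} — 3 equivalence classes.
q3 and q2 end up in different blocks, so they are distinguishable. For instance, the string 'ε' is accepted from only q3.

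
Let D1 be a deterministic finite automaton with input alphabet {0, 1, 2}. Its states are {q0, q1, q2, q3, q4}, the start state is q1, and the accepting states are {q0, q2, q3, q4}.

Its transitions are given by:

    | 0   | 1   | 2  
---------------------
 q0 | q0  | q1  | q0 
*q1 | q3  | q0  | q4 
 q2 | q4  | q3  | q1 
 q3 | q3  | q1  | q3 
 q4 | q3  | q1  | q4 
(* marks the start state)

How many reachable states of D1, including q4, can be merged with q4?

3

States {q2} cannot be reached from the start state, so discard them.
P0 = {q0,q3,q4} | {q1}.
Stable partition: {q0,q3,q4} | {q1} — 2 equivalence classes.
State q4 belongs to the block {q0,q3,q4}, which has 3 states.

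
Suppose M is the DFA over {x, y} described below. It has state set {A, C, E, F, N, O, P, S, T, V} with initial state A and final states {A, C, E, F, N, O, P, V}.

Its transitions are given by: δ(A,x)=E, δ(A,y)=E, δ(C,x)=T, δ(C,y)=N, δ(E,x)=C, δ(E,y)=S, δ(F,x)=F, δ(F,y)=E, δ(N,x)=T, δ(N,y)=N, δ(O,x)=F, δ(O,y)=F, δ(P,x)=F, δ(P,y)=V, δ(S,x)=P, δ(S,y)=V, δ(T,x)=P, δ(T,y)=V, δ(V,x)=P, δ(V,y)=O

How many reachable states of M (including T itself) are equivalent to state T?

Every state is reachable, so we keep all 10.
P0 = {A,C,E,F,N,O,P,V} | {S,T}.
Refine {A,C,E,F,N,O,P,V} on symbol x: members go to different blocks, giving {A,E,F,O,P,V} and {C,N}.
Split {A,E,F,O,P,V} by δ(·,x) → {A,F,O,P,V} and {E}.
Refine {A,F,O,P,V} on symbol x: members go to different blocks, giving {F,O,P,V} and {A}.
On input y, block {F,O,P,V} splits into {O,P,V} and {F}.
Split {O,P,V} by δ(·,x) → {O,P} and {V}.
On input y, block {O,P} splits into {P} and {O}.
The partition is now stable with 8 blocks: {P} | {S,T} | {C,N} | {E} | {A} | {F} | {V} | {O}.
The equivalence class containing T is {S,T}, of size 2.

2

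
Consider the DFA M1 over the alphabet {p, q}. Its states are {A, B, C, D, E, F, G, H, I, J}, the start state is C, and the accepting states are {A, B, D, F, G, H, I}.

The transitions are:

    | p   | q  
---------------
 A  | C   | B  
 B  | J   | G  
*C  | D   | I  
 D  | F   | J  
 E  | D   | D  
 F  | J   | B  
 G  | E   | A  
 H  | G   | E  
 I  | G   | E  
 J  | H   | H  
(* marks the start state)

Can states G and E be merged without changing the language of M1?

No

P0 = {A,B,D,F,G,H,I} | {C,E,J}.
Refine {A,B,D,F,G,H,I} on symbol p: members go to different blocks, giving {A,B,F,G} and {D,H,I}.
The partition is now stable with 3 blocks: {A,B,F,G} | {C,E,J} | {D,H,I}.
G and E end up in different blocks, so they are distinguishable. For instance, the string 'ε' is accepted from only G.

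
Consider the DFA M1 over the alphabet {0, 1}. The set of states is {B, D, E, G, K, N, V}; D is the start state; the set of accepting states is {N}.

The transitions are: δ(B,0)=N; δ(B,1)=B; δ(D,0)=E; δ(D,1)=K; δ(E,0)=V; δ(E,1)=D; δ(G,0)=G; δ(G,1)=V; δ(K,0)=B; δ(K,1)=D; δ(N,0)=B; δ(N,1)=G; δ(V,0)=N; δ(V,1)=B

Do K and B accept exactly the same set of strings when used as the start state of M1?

All states are reachable from the start state.
Initial partition by acceptance: {N} | {B,D,E,G,K,V}.
Split {B,D,E,G,K,V} by δ(·,0) → {D,E,G,K} and {B,V}.
Refine {D,E,G,K} on symbol 0: members go to different blocks, giving {D,G} and {E,K}.
Refine {D,G} on symbol 0: members go to different blocks, giving {D} and {G}.
The partition is now stable with 5 blocks: {N} | {D} | {B,V} | {E,K} | {G}.
K and B end up in different blocks, so they are distinguishable. For instance, the string '0' is accepted from only B.

No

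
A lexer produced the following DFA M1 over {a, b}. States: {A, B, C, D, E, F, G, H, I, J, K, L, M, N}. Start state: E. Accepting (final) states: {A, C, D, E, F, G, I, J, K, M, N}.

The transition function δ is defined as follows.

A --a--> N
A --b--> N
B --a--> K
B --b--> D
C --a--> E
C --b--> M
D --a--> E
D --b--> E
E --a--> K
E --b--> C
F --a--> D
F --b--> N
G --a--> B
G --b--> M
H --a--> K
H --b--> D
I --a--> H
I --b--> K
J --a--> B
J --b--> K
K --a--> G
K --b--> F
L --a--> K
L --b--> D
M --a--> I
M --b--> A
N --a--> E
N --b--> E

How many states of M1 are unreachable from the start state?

Starting at E and following transitions, the reachable set is {A, B, C, D, E, F, G, H, I, K, M, N}. That leaves J, L unreachable — 2 in total.

2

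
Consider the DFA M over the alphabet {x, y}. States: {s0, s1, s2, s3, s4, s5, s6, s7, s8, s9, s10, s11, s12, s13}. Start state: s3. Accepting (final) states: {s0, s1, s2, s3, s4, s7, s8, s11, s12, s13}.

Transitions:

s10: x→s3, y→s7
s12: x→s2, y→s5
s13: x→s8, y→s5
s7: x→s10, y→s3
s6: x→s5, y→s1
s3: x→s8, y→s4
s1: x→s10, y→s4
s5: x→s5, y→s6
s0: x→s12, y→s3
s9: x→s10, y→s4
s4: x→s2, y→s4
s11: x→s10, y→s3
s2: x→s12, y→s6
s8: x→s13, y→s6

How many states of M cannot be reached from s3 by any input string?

BFS from s3 reaches {s1, s2, s3, s4, s5, s6, s7, s8, s10, s12, s13}; the 3 state(s) s0, s9, s11 are never visited.

3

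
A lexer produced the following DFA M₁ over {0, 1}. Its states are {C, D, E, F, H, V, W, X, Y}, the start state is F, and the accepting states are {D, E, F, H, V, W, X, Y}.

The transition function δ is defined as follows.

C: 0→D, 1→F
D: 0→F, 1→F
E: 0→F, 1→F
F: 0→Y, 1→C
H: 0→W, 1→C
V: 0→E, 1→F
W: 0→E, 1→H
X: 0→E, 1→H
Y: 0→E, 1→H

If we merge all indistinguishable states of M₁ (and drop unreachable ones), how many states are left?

4

First remove the unreachable states {V,X}; 7 states remain.
P0 = {D,E,F,H,W,Y} | {C}.
Refine {D,E,F,H,W,Y} on symbol 1: members go to different blocks, giving {D,E,W,Y} and {F,H}.
Split {D,E,W,Y} by δ(·,0) → {D,E} and {W,Y}.
The partition is now stable with 4 blocks: {D,E} | {C} | {F,H} | {W,Y}.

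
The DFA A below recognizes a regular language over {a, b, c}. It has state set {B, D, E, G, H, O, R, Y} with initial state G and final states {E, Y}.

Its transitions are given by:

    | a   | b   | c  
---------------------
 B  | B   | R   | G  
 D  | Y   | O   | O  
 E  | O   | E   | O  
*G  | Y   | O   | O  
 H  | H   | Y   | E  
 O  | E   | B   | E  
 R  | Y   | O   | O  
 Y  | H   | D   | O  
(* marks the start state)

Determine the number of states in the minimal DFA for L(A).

Every state is reachable, so we keep all 8.
Initial partition by acceptance: {E,Y} | {B,D,G,H,O,R}.
Split {E,Y} by δ(·,b) → {Y} and {E}.
On input a, block {B,D,G,H,O,R} splits into {D,G,R} and {B,H} and {O}.
On input b, block {B,H} splits into {H} and {B}.
The partition is now stable with 6 blocks: {Y} | {D,G,R} | {E} | {H} | {O} | {B}.

6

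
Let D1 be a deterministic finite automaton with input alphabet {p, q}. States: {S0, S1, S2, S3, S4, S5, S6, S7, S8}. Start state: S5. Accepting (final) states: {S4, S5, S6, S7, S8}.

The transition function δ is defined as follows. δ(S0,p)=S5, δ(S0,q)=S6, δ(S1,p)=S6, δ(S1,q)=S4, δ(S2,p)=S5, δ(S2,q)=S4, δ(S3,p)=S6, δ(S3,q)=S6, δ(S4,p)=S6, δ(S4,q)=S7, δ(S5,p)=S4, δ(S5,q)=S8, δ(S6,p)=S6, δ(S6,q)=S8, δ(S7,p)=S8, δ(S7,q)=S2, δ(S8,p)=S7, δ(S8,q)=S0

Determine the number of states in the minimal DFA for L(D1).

3

Reachable states from the start: {S0,S2,S4,S5,S6,S7,S8}. Unreachable: {S1,S3} — drop them.
Start with accepting vs non-accepting: {S4,S5,S6,S7,S8} | {S0,S2}.
On input q, block {S4,S5,S6,S7,S8} splits into {S4,S5,S6} and {S7,S8}.
The partition is now stable with 3 blocks: {S4,S5,S6} | {S0,S2} | {S7,S8}.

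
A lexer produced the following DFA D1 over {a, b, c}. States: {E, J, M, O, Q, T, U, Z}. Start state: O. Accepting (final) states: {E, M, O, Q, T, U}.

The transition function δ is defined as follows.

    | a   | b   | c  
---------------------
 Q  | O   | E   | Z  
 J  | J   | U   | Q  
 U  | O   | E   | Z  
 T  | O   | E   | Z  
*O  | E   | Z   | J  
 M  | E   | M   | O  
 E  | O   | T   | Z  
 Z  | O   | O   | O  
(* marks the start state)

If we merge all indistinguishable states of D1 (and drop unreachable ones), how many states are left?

First remove the unreachable states {M}; 7 states remain.
P0 = {E,O,Q,T,U} | {J,Z}.
On input b, block {E,O,Q,T,U} splits into {E,Q,T,U} and {O}.
Refine {J,Z} on symbol a: members go to different blocks, giving {Z} and {J}.
The partition is now stable with 4 blocks: {E,Q,T,U} | {Z} | {O} | {J}.

4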